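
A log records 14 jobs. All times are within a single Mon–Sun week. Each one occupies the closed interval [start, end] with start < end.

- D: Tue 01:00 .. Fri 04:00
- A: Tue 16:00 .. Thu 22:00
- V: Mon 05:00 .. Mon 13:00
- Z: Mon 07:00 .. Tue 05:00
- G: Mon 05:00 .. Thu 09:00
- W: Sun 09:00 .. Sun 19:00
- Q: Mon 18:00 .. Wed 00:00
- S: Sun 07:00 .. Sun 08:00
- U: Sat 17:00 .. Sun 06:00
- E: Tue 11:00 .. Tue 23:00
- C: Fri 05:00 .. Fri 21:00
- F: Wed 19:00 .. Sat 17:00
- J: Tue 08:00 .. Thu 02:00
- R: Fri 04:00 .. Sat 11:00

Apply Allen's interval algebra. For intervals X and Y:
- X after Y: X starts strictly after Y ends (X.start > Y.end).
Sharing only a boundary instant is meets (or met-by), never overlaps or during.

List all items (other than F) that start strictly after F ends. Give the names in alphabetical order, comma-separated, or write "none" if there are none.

Target F = [Wed 19:00, Sat 17:00].
A [Tue 16:00, Thu 22:00] → overlaps → no.
C [Fri 05:00, Fri 21:00] → during → no.
D [Tue 01:00, Fri 04:00] → overlaps → no.
E [Tue 11:00, Tue 23:00] → before → no.
G [Mon 05:00, Thu 09:00] → overlaps → no.
J [Tue 08:00, Thu 02:00] → overlaps → no.
Q [Mon 18:00, Wed 00:00] → before → no.
R [Fri 04:00, Sat 11:00] → during → no.
S [Sun 07:00, Sun 08:00] → after → yes.
U [Sat 17:00, Sun 06:00] → met-by → no.
V [Mon 05:00, Mon 13:00] → before → no.
W [Sun 09:00, Sun 19:00] → after → yes.
Z [Mon 07:00, Tue 05:00] → before → no.
Result: S, W.

S, W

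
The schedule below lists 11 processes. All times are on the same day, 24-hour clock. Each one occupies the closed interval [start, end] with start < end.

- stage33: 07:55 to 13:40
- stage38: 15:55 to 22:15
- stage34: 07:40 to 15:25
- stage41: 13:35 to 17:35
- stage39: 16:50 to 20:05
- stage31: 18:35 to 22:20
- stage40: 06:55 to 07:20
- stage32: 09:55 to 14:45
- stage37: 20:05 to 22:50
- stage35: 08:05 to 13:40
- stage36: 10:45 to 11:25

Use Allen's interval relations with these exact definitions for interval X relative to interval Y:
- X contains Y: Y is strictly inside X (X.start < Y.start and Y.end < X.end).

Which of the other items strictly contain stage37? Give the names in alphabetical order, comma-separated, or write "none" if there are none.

Target stage37 = [20:05, 22:50].
stage31 [18:35, 22:20] → overlaps → no.
stage32 [09:55, 14:45] → before → no.
stage33 [07:55, 13:40] → before → no.
stage34 [07:40, 15:25] → before → no.
stage35 [08:05, 13:40] → before → no.
stage36 [10:45, 11:25] → before → no.
stage38 [15:55, 22:15] → overlaps → no.
stage39 [16:50, 20:05] → meets → no.
stage40 [06:55, 07:20] → before → no.
stage41 [13:35, 17:35] → before → no.
Result: none.

none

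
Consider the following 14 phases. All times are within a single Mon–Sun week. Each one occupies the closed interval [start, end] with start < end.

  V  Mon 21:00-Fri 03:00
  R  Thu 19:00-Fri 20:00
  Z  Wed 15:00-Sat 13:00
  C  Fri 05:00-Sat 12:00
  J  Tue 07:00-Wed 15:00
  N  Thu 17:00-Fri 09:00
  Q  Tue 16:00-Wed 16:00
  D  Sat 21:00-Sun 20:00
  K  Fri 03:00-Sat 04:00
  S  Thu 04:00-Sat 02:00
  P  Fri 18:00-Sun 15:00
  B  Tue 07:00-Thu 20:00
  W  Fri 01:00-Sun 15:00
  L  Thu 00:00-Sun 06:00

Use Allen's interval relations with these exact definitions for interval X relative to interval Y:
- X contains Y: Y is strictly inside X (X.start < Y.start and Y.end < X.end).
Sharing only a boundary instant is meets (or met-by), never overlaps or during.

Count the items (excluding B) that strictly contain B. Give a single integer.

Target B = [Tue 07:00, Thu 20:00].
C [Fri 05:00, Sat 12:00] → after → no.
D [Sat 21:00, Sun 20:00] → after → no.
J [Tue 07:00, Wed 15:00] → starts → no.
K [Fri 03:00, Sat 04:00] → after → no.
L [Thu 00:00, Sun 06:00] → overlapped-by → no.
N [Thu 17:00, Fri 09:00] → overlapped-by → no.
P [Fri 18:00, Sun 15:00] → after → no.
Q [Tue 16:00, Wed 16:00] → during → no.
R [Thu 19:00, Fri 20:00] → overlapped-by → no.
S [Thu 04:00, Sat 02:00] → overlapped-by → no.
V [Mon 21:00, Fri 03:00] → contains → counts.
W [Fri 01:00, Sun 15:00] → after → no.
Z [Wed 15:00, Sat 13:00] → overlapped-by → no.
Total: 1.

1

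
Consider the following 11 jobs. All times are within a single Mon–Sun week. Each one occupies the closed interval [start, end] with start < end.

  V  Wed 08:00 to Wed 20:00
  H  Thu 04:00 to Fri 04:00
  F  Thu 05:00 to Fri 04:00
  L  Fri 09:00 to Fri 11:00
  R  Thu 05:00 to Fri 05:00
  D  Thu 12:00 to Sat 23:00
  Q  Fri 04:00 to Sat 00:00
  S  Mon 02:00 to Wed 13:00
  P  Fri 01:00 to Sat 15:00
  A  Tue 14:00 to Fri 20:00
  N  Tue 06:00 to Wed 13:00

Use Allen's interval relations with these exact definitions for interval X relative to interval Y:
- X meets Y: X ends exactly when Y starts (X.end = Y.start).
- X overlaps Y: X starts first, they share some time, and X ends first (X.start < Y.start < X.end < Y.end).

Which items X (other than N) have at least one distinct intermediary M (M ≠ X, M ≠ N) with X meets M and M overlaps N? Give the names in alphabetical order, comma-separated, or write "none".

none

Target N = [Tue 06:00, Wed 13:00].
Intermediaries M with M overlaps N: none.
Union: none.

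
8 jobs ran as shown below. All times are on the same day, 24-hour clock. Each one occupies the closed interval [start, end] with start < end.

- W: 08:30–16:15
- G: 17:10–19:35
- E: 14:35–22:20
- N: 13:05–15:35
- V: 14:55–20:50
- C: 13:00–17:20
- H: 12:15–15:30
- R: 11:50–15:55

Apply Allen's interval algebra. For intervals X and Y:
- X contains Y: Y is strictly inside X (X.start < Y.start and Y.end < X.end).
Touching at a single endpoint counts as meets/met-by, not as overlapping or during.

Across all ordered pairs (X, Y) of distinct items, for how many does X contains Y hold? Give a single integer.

Checking all 56 ordered pairs for relation 'contains'; matching pairs in alphabetical order:
(C, N): C contains N ✓
(E, G): E contains G ✓
(E, V): E contains V ✓
(R, H): R contains H ✓
(R, N): R contains N ✓
(V, G): V contains G ✓
(W, H): W contains H ✓
(W, N): W contains N ✓
(W, R): W contains R ✓
Count: 9.

9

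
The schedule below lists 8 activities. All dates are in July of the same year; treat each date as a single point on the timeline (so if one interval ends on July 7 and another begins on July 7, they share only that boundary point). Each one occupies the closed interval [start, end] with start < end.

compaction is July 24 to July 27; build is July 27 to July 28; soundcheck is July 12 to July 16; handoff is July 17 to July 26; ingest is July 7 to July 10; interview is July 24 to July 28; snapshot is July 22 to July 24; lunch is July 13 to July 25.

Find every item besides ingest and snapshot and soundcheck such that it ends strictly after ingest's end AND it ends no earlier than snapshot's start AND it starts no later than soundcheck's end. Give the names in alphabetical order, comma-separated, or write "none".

lunch

Conditions: its end is strictly after ingest's end (X.end > July 10) AND its end is no earlier than snapshot's start (X.end >= July 22) AND its start is no later than soundcheck's end (X.start <= July 16).
build: end July 28 > July 10? ✓; end July 28 >= July 22? ✓; start July 27 <= July 16? ✗ → no.
compaction: end July 27 > July 10? ✓; end July 27 >= July 22? ✓; start July 24 <= July 16? ✗ → no.
handoff: end July 26 > July 10? ✓; end July 26 >= July 22? ✓; start July 17 <= July 16? ✗ → no.
interview: end July 28 > July 10? ✓; end July 28 >= July 22? ✓; start July 24 <= July 16? ✗ → no.
lunch: end July 25 > July 10? ✓; end July 25 >= July 22? ✓; start July 13 <= July 16? ✓ → yes.
Result: lunch.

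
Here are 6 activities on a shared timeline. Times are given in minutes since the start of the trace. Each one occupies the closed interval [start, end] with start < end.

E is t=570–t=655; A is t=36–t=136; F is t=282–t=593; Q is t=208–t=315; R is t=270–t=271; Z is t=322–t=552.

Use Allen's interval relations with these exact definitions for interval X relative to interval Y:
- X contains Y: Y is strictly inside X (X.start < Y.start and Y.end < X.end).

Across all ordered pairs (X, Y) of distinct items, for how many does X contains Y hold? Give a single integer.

Checking all 30 ordered pairs for relation 'contains'; matching pairs in alphabetical order:
(F, Z): F contains Z ✓
(Q, R): Q contains R ✓
Count: 2.

2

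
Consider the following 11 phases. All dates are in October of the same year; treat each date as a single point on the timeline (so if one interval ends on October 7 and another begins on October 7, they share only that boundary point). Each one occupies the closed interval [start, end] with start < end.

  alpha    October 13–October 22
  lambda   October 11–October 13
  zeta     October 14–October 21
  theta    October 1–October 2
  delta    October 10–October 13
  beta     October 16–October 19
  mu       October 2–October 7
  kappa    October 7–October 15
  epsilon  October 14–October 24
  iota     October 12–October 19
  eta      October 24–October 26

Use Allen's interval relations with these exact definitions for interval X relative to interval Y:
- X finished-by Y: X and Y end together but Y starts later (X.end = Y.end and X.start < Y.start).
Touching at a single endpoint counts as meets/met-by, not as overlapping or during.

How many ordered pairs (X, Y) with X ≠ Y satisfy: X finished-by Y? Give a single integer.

Checking all 110 ordered pairs for relation 'finished-by'; matching pairs in alphabetical order:
(delta, lambda): delta finished-by lambda ✓
(iota, beta): iota finished-by beta ✓
Count: 2.

2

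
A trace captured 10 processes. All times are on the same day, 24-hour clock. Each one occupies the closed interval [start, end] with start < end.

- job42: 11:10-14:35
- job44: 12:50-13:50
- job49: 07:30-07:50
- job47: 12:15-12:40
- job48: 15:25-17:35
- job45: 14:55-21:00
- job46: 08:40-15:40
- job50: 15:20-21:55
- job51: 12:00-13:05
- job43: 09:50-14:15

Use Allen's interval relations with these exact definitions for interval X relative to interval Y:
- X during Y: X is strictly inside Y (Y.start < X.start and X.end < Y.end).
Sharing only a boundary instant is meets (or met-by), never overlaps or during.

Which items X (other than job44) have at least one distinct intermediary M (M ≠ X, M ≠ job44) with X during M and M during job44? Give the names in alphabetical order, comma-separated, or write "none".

Target job44 = [12:50, 13:50].
Intermediaries M with M during job44: none.
Union: none.

none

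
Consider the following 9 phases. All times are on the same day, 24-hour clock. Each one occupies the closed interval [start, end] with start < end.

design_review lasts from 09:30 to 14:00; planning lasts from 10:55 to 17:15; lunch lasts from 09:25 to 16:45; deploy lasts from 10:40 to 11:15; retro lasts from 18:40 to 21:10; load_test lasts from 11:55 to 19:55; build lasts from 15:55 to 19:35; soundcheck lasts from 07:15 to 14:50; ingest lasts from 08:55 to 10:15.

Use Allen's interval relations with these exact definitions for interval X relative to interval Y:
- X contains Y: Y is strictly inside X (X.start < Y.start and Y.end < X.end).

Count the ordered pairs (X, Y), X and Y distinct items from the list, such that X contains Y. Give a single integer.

Checking all 72 ordered pairs for relation 'contains'; matching pairs in alphabetical order:
(design_review, deploy): design_review contains deploy ✓
(load_test, build): load_test contains build ✓
(lunch, deploy): lunch contains deploy ✓
(lunch, design_review): lunch contains design_review ✓
(soundcheck, deploy): soundcheck contains deploy ✓
(soundcheck, design_review): soundcheck contains design_review ✓
(soundcheck, ingest): soundcheck contains ingest ✓
Count: 7.

7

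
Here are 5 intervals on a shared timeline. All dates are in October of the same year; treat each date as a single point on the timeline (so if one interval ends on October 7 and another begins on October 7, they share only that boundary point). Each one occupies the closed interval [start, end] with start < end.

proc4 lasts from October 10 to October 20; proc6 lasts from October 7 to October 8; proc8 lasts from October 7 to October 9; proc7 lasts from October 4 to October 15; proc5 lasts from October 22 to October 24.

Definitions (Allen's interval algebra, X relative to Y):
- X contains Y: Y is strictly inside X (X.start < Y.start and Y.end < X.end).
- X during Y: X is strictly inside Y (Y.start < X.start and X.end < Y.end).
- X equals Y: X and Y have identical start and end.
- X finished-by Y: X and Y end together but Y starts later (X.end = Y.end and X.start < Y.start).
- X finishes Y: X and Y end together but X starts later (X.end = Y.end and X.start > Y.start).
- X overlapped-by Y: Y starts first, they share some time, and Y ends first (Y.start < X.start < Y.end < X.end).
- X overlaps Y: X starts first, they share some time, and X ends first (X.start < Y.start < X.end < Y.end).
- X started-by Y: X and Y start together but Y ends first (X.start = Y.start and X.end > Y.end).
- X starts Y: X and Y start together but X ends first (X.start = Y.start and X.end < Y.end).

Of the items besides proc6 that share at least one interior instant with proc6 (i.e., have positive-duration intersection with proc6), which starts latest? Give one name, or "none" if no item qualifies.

Target proc6 = [October 7, October 8].
proc4 [October 10, October 20] → after → excluded.
proc5 [October 22, October 24] → after → excluded.
proc7 [October 4, October 15] → contains → candidate.
proc8 [October 7, October 9] → started-by → candidate.
Among candidates, latest start is October 7 → proc8.

proc8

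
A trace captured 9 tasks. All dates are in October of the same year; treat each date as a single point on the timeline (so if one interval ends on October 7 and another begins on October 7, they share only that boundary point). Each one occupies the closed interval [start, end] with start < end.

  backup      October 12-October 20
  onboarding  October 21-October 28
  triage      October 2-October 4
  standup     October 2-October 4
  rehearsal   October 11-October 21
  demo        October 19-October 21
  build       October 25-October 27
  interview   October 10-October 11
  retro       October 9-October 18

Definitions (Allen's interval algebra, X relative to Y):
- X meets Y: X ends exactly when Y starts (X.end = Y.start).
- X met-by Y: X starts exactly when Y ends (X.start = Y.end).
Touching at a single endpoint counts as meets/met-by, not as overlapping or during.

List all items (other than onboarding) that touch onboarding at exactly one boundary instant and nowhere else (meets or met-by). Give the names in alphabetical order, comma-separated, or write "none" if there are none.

demo, rehearsal

Target onboarding = [October 21, October 28].
backup [October 12, October 20] → before → no.
build [October 25, October 27] → during → no.
demo [October 19, October 21] → meets → yes.
interview [October 10, October 11] → before → no.
rehearsal [October 11, October 21] → meets → yes.
retro [October 9, October 18] → before → no.
standup [October 2, October 4] → before → no.
triage [October 2, October 4] → before → no.
Result: demo, rehearsal.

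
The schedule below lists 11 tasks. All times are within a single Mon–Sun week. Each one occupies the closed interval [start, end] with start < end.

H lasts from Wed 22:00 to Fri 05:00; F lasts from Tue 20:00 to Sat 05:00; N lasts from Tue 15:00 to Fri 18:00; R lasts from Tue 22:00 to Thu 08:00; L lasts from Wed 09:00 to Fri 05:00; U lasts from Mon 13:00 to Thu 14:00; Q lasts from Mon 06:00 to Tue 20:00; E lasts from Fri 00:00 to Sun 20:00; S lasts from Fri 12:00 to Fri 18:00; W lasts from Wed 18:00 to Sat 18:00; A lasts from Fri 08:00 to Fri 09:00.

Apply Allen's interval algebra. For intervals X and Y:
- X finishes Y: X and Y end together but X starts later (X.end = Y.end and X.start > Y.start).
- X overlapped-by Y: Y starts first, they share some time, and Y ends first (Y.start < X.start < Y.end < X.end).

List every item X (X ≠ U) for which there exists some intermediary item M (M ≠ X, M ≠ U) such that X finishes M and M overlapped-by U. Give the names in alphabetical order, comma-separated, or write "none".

H, S

Target U = [Mon 13:00, Thu 14:00].
Intermediaries M with M overlapped-by U: F, H, L, N, W.
Via F — items with X finishes F: none.
Via H — items with X finishes H: none.
Via L — items with X finishes L: H.
Via N — items with X finishes N: S.
Via W — items with X finishes W: none.
Union: H, S.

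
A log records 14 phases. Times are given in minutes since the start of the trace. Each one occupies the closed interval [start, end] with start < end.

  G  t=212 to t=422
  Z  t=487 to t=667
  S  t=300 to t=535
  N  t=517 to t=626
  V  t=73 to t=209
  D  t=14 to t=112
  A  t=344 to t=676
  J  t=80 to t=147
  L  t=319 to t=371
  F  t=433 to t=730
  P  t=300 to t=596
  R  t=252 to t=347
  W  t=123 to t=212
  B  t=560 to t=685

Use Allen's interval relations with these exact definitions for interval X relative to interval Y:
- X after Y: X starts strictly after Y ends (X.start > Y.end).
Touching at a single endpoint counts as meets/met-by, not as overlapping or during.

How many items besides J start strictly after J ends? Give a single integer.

10

Target J = [t=80, t=147].
A [t=344, t=676] → after → counts.
B [t=560, t=685] → after → counts.
D [t=14, t=112] → overlaps → no.
F [t=433, t=730] → after → counts.
G [t=212, t=422] → after → counts.
L [t=319, t=371] → after → counts.
N [t=517, t=626] → after → counts.
P [t=300, t=596] → after → counts.
R [t=252, t=347] → after → counts.
S [t=300, t=535] → after → counts.
V [t=73, t=209] → contains → no.
W [t=123, t=212] → overlapped-by → no.
Z [t=487, t=667] → after → counts.
Total: 10.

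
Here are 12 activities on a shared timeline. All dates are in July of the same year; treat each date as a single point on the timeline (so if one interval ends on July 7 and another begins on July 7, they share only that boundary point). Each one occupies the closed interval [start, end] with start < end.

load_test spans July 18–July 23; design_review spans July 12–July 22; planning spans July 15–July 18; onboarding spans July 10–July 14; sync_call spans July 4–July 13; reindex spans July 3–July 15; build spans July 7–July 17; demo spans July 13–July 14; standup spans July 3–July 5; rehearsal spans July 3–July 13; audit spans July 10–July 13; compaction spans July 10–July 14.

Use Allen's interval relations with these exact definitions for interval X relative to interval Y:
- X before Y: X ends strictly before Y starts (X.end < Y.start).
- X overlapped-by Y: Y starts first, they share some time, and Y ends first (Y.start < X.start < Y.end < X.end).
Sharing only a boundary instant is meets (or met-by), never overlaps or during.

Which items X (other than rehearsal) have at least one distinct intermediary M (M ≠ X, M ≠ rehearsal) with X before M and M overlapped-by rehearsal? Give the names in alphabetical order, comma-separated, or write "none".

standup

Target rehearsal = [July 3, July 13].
Intermediaries M with M overlapped-by rehearsal: build, compaction, design_review, onboarding.
Via build — items with X before build: standup.
Via compaction — items with X before compaction: standup.
Via design_review — items with X before design_review: standup.
Via onboarding — items with X before onboarding: standup.
Union: standup.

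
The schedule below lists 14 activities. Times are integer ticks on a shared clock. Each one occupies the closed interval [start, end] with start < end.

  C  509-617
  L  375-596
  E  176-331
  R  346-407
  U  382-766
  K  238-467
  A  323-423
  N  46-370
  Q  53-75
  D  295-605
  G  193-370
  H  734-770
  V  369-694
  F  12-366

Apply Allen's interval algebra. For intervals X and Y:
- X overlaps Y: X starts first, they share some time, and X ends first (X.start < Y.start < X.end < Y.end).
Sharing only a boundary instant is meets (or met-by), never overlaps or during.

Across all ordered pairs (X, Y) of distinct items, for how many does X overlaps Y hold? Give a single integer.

Checking all 182 ordered pairs for relation 'overlaps'; matching pairs in alphabetical order:
(A, L): A overlaps L ✓
(A, U): A overlaps U ✓
(A, V): A overlaps V ✓
(D, C): D overlaps C ✓
(D, U): D overlaps U ✓
(D, V): D overlaps V ✓
(E, A): E overlaps A ✓
(E, D): E overlaps D ✓
(E, G): E overlaps G ✓
(E, K): E overlaps K ✓
(F, A): F overlaps A ✓
(F, D): F overlaps D ✓
(F, G): F overlaps G ✓
(F, K): F overlaps K ✓
(F, N): F overlaps N ✓
(F, R): F overlaps R ✓
(G, A): G overlaps A ✓
(G, D): G overlaps D ✓
(G, K): G overlaps K ✓
(G, R): G overlaps R ✓
(G, V): G overlaps V ✓
(K, D): K overlaps D ✓
(K, L): K overlaps L ✓
(K, U): K overlaps U ✓
... plus 13 further pairs not listed.
Count: 37.

37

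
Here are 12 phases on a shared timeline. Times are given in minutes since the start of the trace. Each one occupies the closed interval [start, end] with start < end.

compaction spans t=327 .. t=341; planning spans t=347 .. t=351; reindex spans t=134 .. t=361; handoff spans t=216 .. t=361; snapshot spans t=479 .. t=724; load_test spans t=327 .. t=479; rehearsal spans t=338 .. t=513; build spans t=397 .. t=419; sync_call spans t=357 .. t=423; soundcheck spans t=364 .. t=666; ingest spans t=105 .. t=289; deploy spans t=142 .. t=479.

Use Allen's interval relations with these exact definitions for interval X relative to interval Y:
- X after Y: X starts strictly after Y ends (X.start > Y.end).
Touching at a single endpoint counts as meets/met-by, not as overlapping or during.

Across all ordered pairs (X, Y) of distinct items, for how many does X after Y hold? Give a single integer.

25

Checking all 132 ordered pairs for relation 'after'; matching pairs in alphabetical order:
(build, compaction): build after compaction ✓
(build, handoff): build after handoff ✓
(build, ingest): build after ingest ✓
(build, planning): build after planning ✓
(build, reindex): build after reindex ✓
(compaction, ingest): compaction after ingest ✓
(load_test, ingest): load_test after ingest ✓
(planning, compaction): planning after compaction ✓
(planning, ingest): planning after ingest ✓
(rehearsal, ingest): rehearsal after ingest ✓
(snapshot, build): snapshot after build ✓
(snapshot, compaction): snapshot after compaction ✓
(snapshot, handoff): snapshot after handoff ✓
(snapshot, ingest): snapshot after ingest ✓
(snapshot, planning): snapshot after planning ✓
(snapshot, reindex): snapshot after reindex ✓
(snapshot, sync_call): snapshot after sync_call ✓
(soundcheck, compaction): soundcheck after compaction ✓
(soundcheck, handoff): soundcheck after handoff ✓
(soundcheck, ingest): soundcheck after ingest ✓
(soundcheck, planning): soundcheck after planning ✓
(soundcheck, reindex): soundcheck after reindex ✓
(sync_call, compaction): sync_call after compaction ✓
(sync_call, ingest): sync_call after ingest ✓
... plus 1 further pairs not listed.
Count: 25.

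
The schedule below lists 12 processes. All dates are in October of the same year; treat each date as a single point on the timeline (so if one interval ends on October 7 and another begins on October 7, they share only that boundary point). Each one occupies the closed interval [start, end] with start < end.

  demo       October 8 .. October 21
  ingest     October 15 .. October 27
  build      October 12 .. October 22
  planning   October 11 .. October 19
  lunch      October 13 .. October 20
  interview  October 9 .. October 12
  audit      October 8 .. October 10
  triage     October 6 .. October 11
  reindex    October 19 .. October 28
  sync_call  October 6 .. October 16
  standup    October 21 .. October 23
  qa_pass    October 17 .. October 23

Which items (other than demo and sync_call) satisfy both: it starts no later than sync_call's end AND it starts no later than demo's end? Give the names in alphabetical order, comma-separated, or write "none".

audit, build, ingest, interview, lunch, planning, triage

Conditions: its start is no later than sync_call's end (X.start <= October 16) AND its start is no later than demo's end (X.start <= October 21).
audit: start October 8 <= October 16? ✓; start October 8 <= October 21? ✓ → yes.
build: start October 12 <= October 16? ✓; start October 12 <= October 21? ✓ → yes.
ingest: start October 15 <= October 16? ✓; start October 15 <= October 21? ✓ → yes.
interview: start October 9 <= October 16? ✓; start October 9 <= October 21? ✓ → yes.
lunch: start October 13 <= October 16? ✓; start October 13 <= October 21? ✓ → yes.
planning: start October 11 <= October 16? ✓; start October 11 <= October 21? ✓ → yes.
qa_pass: start October 17 <= October 16? ✗; start October 17 <= October 21? ✓ → no.
reindex: start October 19 <= October 16? ✗; start October 19 <= October 21? ✓ → no.
standup: start October 21 <= October 16? ✗; start October 21 <= October 21? ✓ → no.
triage: start October 6 <= October 16? ✓; start October 6 <= October 21? ✓ → yes.
Result: audit, build, ingest, interview, lunch, planning, triage.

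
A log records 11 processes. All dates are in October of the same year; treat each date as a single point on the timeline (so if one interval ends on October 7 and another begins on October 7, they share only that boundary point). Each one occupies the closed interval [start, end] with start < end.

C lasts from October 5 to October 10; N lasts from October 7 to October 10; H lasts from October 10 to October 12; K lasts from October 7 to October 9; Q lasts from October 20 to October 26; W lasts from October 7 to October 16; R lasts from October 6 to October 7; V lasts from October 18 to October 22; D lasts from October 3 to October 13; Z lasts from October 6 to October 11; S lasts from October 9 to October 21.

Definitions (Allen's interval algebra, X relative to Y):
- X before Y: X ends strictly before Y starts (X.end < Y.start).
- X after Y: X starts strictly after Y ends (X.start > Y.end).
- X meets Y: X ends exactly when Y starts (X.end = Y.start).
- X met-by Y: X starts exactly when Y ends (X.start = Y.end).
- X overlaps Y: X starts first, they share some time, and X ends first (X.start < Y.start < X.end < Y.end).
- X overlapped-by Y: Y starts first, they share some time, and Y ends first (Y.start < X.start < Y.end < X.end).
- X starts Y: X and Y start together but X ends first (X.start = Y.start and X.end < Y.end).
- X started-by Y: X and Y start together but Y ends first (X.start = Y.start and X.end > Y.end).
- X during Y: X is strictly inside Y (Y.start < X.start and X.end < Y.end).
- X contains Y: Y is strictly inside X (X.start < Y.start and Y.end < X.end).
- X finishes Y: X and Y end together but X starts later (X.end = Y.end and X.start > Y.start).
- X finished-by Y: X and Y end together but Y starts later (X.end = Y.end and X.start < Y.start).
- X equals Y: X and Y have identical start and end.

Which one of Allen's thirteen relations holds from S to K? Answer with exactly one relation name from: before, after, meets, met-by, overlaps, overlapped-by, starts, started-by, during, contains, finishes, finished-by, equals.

S = [October 9, October 21]; K = [October 7, October 9].
Compare endpoints: S.start > K.start, S.start = K.end, S.end > K.start, S.end > K.end.
That pattern is 'met-by'.

met-by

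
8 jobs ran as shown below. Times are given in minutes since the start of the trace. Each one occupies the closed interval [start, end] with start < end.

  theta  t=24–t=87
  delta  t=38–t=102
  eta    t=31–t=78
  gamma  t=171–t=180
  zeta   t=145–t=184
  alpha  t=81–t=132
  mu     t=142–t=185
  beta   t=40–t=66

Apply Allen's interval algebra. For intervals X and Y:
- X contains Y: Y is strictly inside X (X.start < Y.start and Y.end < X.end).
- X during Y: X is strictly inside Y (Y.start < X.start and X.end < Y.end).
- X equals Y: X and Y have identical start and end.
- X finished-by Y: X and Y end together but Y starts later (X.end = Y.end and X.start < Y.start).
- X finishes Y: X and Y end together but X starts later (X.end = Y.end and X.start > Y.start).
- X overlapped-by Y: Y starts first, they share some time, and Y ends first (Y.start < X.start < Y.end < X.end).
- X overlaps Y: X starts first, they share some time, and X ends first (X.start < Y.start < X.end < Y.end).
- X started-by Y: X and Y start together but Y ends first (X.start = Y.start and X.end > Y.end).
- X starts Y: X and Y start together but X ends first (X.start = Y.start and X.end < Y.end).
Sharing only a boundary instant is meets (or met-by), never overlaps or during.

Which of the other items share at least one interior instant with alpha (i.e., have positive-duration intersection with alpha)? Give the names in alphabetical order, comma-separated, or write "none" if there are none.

Target alpha = [t=81, t=132].
beta [t=40, t=66] → before → no.
delta [t=38, t=102] → overlaps → yes.
eta [t=31, t=78] → before → no.
gamma [t=171, t=180] → after → no.
mu [t=142, t=185] → after → no.
theta [t=24, t=87] → overlaps → yes.
zeta [t=145, t=184] → after → no.
Result: delta, theta.

delta, theta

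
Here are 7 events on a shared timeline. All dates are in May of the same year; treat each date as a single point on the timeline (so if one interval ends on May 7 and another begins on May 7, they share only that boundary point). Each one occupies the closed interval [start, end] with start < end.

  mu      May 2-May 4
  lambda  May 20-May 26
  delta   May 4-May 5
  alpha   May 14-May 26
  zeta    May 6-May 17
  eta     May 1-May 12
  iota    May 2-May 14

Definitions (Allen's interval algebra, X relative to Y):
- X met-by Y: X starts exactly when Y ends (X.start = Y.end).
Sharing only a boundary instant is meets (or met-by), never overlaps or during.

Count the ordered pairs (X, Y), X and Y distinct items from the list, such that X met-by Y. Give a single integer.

Checking all 42 ordered pairs for relation 'met-by'; matching pairs in alphabetical order:
(alpha, iota): alpha met-by iota ✓
(delta, mu): delta met-by mu ✓
Count: 2.

2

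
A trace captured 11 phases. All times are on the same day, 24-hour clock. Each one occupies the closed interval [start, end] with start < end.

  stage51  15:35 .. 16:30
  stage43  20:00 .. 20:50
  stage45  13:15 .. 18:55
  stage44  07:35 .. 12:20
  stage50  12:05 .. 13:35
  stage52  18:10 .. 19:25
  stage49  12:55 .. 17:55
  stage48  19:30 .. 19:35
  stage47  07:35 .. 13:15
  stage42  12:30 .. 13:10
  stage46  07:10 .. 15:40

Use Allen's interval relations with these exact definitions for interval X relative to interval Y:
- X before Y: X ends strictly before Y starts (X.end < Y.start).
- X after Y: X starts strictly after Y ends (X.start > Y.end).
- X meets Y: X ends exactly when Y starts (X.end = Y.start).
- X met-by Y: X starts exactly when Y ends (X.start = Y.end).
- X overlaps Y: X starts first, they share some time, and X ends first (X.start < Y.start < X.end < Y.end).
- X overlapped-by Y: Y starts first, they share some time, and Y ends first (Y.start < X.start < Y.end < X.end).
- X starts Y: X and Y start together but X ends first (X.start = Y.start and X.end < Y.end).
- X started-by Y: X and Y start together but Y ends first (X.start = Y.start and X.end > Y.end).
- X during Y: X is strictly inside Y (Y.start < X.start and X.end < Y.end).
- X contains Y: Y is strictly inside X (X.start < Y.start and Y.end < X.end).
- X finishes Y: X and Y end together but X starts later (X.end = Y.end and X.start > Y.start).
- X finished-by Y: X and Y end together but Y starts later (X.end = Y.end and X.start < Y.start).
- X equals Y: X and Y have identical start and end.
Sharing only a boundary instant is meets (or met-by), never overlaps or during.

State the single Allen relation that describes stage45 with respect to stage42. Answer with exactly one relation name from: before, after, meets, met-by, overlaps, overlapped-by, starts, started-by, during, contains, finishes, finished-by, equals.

stage45 = [13:15, 18:55]; stage42 = [12:30, 13:10].
Compare endpoints: stage45.start > stage42.start, stage45.start > stage42.end, stage45.end > stage42.start, stage45.end > stage42.end.
That pattern is 'after'.

after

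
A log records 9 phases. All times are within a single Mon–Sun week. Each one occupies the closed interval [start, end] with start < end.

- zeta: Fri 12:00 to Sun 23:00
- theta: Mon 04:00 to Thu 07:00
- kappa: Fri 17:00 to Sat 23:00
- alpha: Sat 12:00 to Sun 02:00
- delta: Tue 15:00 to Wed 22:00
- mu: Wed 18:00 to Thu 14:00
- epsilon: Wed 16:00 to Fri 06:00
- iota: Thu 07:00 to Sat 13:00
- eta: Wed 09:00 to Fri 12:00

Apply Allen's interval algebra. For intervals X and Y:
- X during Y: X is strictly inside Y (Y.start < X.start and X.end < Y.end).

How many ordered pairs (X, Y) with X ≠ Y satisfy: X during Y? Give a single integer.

6

Checking all 72 ordered pairs for relation 'during'; matching pairs in alphabetical order:
(alpha, zeta): alpha during zeta ✓
(delta, theta): delta during theta ✓
(epsilon, eta): epsilon during eta ✓
(kappa, zeta): kappa during zeta ✓
(mu, epsilon): mu during epsilon ✓
(mu, eta): mu during eta ✓
Count: 6.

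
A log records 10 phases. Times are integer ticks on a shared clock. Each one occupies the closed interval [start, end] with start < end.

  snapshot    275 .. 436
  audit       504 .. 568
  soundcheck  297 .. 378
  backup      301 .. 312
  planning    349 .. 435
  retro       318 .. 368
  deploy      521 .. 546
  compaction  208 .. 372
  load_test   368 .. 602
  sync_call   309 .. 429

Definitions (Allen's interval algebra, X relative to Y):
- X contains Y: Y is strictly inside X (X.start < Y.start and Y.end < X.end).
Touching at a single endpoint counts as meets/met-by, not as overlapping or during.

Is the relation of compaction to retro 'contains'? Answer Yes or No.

Yes

compaction = [208, 372], retro = [318, 368].
Actual relation of compaction to retro: contains.
Asked whether 'contains' holds → Yes.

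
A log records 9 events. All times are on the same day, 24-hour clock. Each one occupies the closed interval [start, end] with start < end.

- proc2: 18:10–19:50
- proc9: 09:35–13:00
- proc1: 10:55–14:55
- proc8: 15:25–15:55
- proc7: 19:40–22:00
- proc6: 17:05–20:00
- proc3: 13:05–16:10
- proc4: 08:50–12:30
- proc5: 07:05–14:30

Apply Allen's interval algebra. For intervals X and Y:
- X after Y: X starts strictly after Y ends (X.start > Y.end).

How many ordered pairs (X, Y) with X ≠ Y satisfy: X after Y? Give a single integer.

24

Checking all 72 ordered pairs for relation 'after'; matching pairs in alphabetical order:
(proc2, proc1): proc2 after proc1 ✓
(proc2, proc3): proc2 after proc3 ✓
(proc2, proc4): proc2 after proc4 ✓
(proc2, proc5): proc2 after proc5 ✓
(proc2, proc8): proc2 after proc8 ✓
(proc2, proc9): proc2 after proc9 ✓
(proc3, proc4): proc3 after proc4 ✓
(proc3, proc9): proc3 after proc9 ✓
(proc6, proc1): proc6 after proc1 ✓
(proc6, proc3): proc6 after proc3 ✓
(proc6, proc4): proc6 after proc4 ✓
(proc6, proc5): proc6 after proc5 ✓
(proc6, proc8): proc6 after proc8 ✓
(proc6, proc9): proc6 after proc9 ✓
(proc7, proc1): proc7 after proc1 ✓
(proc7, proc3): proc7 after proc3 ✓
(proc7, proc4): proc7 after proc4 ✓
(proc7, proc5): proc7 after proc5 ✓
(proc7, proc8): proc7 after proc8 ✓
(proc7, proc9): proc7 after proc9 ✓
(proc8, proc1): proc8 after proc1 ✓
(proc8, proc4): proc8 after proc4 ✓
(proc8, proc5): proc8 after proc5 ✓
(proc8, proc9): proc8 after proc9 ✓
Count: 24.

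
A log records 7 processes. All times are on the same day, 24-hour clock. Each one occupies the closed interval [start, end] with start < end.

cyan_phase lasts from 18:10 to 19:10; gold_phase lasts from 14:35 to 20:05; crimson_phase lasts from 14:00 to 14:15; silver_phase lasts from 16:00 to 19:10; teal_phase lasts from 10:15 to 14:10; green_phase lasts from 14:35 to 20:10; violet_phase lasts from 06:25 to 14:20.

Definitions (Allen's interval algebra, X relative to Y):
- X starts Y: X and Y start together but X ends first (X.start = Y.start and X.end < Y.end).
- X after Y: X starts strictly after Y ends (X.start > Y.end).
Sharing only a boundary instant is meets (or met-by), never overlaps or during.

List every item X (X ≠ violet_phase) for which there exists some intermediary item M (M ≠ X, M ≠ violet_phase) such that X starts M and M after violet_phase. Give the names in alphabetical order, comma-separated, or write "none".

gold_phase

Target violet_phase = [06:25, 14:20].
Intermediaries M with M after violet_phase: cyan_phase, gold_phase, green_phase, silver_phase.
Via cyan_phase — items with X starts cyan_phase: none.
Via gold_phase — items with X starts gold_phase: none.
Via green_phase — items with X starts green_phase: gold_phase.
Via silver_phase — items with X starts silver_phase: none.
Union: gold_phase.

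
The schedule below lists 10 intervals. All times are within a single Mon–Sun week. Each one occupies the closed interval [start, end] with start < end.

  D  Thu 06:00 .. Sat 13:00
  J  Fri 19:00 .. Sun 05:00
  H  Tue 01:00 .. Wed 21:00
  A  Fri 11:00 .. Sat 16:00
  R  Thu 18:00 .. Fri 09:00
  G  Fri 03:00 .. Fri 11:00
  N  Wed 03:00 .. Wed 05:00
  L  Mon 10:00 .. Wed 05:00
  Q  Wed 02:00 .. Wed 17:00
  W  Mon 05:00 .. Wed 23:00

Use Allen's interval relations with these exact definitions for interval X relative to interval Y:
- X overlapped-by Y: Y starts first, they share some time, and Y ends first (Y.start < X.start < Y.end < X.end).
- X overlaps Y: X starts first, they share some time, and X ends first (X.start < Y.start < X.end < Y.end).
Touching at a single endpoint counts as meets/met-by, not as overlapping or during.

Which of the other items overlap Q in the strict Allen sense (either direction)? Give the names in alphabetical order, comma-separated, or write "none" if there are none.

Target Q = [Wed 02:00, Wed 17:00].
A [Fri 11:00, Sat 16:00] → after → no.
D [Thu 06:00, Sat 13:00] → after → no.
G [Fri 03:00, Fri 11:00] → after → no.
H [Tue 01:00, Wed 21:00] → contains → no.
J [Fri 19:00, Sun 05:00] → after → no.
L [Mon 10:00, Wed 05:00] → overlaps → yes.
N [Wed 03:00, Wed 05:00] → during → no.
R [Thu 18:00, Fri 09:00] → after → no.
W [Mon 05:00, Wed 23:00] → contains → no.
Result: L.

L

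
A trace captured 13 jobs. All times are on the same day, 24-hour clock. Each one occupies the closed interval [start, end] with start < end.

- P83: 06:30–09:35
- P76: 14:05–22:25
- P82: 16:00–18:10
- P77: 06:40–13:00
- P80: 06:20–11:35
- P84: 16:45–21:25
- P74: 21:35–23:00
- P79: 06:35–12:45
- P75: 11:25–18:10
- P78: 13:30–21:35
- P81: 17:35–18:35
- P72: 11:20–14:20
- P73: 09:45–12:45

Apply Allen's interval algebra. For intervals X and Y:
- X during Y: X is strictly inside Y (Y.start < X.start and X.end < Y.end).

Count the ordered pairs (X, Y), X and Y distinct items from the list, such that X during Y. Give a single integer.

9

Checking all 156 ordered pairs for relation 'during'; matching pairs in alphabetical order:
(P73, P77): P73 during P77 ✓
(P81, P76): P81 during P76 ✓
(P81, P78): P81 during P78 ✓
(P81, P84): P81 during P84 ✓
(P82, P76): P82 during P76 ✓
(P82, P78): P82 during P78 ✓
(P83, P80): P83 during P80 ✓
(P84, P76): P84 during P76 ✓
(P84, P78): P84 during P78 ✓
Count: 9.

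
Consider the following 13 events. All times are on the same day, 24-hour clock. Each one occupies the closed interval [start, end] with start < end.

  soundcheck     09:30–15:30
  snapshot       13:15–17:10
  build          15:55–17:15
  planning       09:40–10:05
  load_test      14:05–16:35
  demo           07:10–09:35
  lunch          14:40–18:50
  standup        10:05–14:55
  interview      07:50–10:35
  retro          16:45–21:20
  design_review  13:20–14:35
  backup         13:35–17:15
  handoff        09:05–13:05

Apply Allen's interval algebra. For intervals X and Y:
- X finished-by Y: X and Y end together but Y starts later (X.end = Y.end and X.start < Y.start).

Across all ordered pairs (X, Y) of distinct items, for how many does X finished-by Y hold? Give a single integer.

Checking all 156 ordered pairs for relation 'finished-by'; matching pairs in alphabetical order:
(backup, build): backup finished-by build ✓
Count: 1.

1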